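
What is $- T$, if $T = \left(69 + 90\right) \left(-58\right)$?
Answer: $9222$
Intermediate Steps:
$T = -9222$ ($T = 159 \left(-58\right) = -9222$)
$- T = \left(-1\right) \left(-9222\right) = 9222$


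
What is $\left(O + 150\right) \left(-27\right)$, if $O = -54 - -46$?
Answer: $-3834$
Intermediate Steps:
$O = -8$ ($O = -54 + 46 = -8$)
$\left(O + 150\right) \left(-27\right) = \left(-8 + 150\right) \left(-27\right) = 142 \left(-27\right) = -3834$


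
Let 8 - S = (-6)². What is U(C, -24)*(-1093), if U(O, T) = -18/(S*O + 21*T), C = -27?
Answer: 1093/14 ≈ 78.071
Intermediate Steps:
S = -28 (S = 8 - 1*(-6)² = 8 - 1*36 = 8 - 36 = -28)
U(O, T) = -18/(-28*O + 21*T)
U(C, -24)*(-1093) = (18/(7*(-3*(-24) + 4*(-27))))*(-1093) = (18/(7*(72 - 108)))*(-1093) = ((18/7)/(-36))*(-1093) = ((18/7)*(-1/36))*(-1093) = -1/14*(-1093) = 1093/14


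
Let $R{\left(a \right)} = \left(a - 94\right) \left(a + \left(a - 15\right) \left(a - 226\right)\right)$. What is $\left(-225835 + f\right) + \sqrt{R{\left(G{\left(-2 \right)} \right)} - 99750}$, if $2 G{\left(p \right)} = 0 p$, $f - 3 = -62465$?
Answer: $-288297 + 3 i \sqrt{46490} \approx -2.883 \cdot 10^{5} + 646.85 i$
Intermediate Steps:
$f = -62462$ ($f = 3 - 62465 = -62462$)
$G{\left(p \right)} = 0$ ($G{\left(p \right)} = \frac{0 p}{2} = \frac{1}{2} \cdot 0 = 0$)
$R{\left(a \right)} = \left(-94 + a\right) \left(a + \left(-226 + a\right) \left(-15 + a\right)\right)$ ($R{\left(a \right)} = \left(-94 + a\right) \left(a + \left(-15 + a\right) \left(-226 + a\right)\right) = \left(-94 + a\right) \left(a + \left(-226 + a\right) \left(-15 + a\right)\right)$)
$\left(-225835 + f\right) + \sqrt{R{\left(G{\left(-2 \right)} \right)} - 99750} = \left(-225835 - 62462\right) + \sqrt{\left(-318660 + 0^{3} - 334 \cdot 0^{2} + 25950 \cdot 0\right) - 99750} = -288297 + \sqrt{\left(-318660 + 0 - 0 + 0\right) - 99750} = -288297 + \sqrt{\left(-318660 + 0 + 0 + 0\right) - 99750} = -288297 + \sqrt{-318660 - 99750} = -288297 + \sqrt{-418410} = -288297 + 3 i \sqrt{46490}$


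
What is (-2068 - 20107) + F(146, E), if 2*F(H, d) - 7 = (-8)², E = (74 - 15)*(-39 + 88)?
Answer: -44279/2 ≈ -22140.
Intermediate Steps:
E = 2891 (E = 59*49 = 2891)
F(H, d) = 71/2 (F(H, d) = 7/2 + (½)*(-8)² = 7/2 + (½)*64 = 7/2 + 32 = 71/2)
(-2068 - 20107) + F(146, E) = (-2068 - 20107) + 71/2 = -22175 + 71/2 = -44279/2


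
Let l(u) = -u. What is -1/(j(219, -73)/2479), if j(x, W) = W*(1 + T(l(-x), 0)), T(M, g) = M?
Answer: 2479/16060 ≈ 0.15436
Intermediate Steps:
j(x, W) = W*(1 + x) (j(x, W) = W*(1 - (-1)*x) = W*(1 + x))
-1/(j(219, -73)/2479) = -1/(-73*(1 + 219)/2479) = -1/(-73*220*(1/2479)) = -1/((-16060*1/2479)) = -1/(-16060/2479) = -1*(-2479/16060) = 2479/16060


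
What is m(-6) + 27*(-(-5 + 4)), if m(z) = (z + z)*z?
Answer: 99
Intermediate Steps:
m(z) = 2*z² (m(z) = (2*z)*z = 2*z²)
m(-6) + 27*(-(-5 + 4)) = 2*(-6)² + 27*(-(-5 + 4)) = 2*36 + 27*(-1*(-1)) = 72 + 27*1 = 72 + 27 = 99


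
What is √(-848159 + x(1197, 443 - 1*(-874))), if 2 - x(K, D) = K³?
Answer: I*√1715920530 ≈ 41424.0*I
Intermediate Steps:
x(K, D) = 2 - K³
√(-848159 + x(1197, 443 - 1*(-874))) = √(-848159 + (2 - 1*1197³)) = √(-848159 + (2 - 1*1715072373)) = √(-848159 + (2 - 1715072373)) = √(-848159 - 1715072371) = √(-1715920530) = I*√1715920530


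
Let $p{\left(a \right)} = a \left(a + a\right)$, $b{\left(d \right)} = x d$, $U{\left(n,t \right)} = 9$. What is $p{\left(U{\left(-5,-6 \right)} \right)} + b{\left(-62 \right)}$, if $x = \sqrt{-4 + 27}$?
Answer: $162 - 62 \sqrt{23} \approx -135.34$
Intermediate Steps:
$x = \sqrt{23} \approx 4.7958$
$b{\left(d \right)} = d \sqrt{23}$ ($b{\left(d \right)} = \sqrt{23} d = d \sqrt{23}$)
$p{\left(a \right)} = 2 a^{2}$ ($p{\left(a \right)} = a 2 a = 2 a^{2}$)
$p{\left(U{\left(-5,-6 \right)} \right)} + b{\left(-62 \right)} = 2 \cdot 9^{2} - 62 \sqrt{23} = 2 \cdot 81 - 62 \sqrt{23} = 162 - 62 \sqrt{23}$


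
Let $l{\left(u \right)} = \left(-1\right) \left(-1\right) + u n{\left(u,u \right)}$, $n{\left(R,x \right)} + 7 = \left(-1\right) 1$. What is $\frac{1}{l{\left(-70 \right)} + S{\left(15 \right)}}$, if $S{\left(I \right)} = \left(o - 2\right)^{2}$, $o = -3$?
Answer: $\frac{1}{586} \approx 0.0017065$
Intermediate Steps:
$n{\left(R,x \right)} = -8$ ($n{\left(R,x \right)} = -7 - 1 = -8$)
$S{\left(I \right)} = 25$ ($S{\left(I \right)} = \left(-3 - 2\right)^{2} = \left(-5\right)^{2} = 25$)
$l{\left(u \right)} = 1 - 8 u$ ($l{\left(u \right)} = \left(-1\right) \left(-1\right) + u \left(-8\right) = 1 - 8 u$)
$\frac{1}{l{\left(-70 \right)} + S{\left(15 \right)}} = \frac{1}{\left(1 - -560\right) + 25} = \frac{1}{\left(1 + 560\right) + 25} = \frac{1}{561 + 25} = \frac{1}{586}$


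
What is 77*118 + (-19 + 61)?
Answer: 9128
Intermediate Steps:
77*118 + (-19 + 61) = 9086 + 42 = 9128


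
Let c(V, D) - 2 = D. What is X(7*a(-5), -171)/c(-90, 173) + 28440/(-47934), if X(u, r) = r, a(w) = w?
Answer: -731873/466025 ≈ -1.5705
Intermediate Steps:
c(V, D) = 2 + D
X(7*a(-5), -171)/c(-90, 173) + 28440/(-47934) = -171/(2 + 173) + 28440/(-47934) = -171/175 + 28440*(-1/47934) = -171*1/175 - 1580/2663 = -171/175 - 1580/2663 = -731873/466025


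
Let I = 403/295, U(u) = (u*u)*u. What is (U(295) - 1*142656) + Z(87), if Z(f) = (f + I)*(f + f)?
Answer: 7535802937/295 ≈ 2.5545e+7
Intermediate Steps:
U(u) = u**3 (U(u) = u**2*u = u**3)
I = 403/295 (I = 403*(1/295) = 403/295 ≈ 1.3661)
Z(f) = 2*f*(403/295 + f) (Z(f) = (f + 403/295)*(f + f) = (403/295 + f)*(2*f) = 2*f*(403/295 + f))
(U(295) - 1*142656) + Z(87) = (295**3 - 1*142656) + (2/295)*87*(403 + 295*87) = (25672375 - 142656) + (2/295)*87*(403 + 25665) = 25529719 + (2/295)*87*26068 = 25529719 + 4535832/295 = 7535802937/295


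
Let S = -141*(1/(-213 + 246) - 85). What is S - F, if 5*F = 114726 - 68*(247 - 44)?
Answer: -451202/55 ≈ -8203.7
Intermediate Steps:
F = 100922/5 (F = (114726 - 68*(247 - 44))/5 = (114726 - 68*203)/5 = (114726 - 13804)/5 = (⅕)*100922 = 100922/5 ≈ 20184.)
S = 131788/11 (S = -141*(1/33 - 85) = -141*(-2804/33) = 131788/11 ≈ 11981.)
S - F = 131788/11 - 1*100922/5 = 131788/11 - 100922/5 = -451202/55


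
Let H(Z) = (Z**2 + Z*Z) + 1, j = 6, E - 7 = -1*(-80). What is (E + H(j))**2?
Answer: 25600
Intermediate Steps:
E = 87 (E = 7 - 1*(-80) = 7 + 80 = 87)
H(Z) = 1 + 2*Z**2 (H(Z) = (Z**2 + Z**2) + 1 = 2*Z**2 + 1 = 1 + 2*Z**2)
(E + H(j))**2 = (87 + (1 + 2*6**2))**2 = (87 + (1 + 2*36))**2 = (87 + (1 + 72))**2 = (87 + 73)**2 = 160**2 = 25600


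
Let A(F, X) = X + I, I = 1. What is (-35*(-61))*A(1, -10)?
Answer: -19215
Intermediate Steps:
A(F, X) = 1 + X (A(F, X) = X + 1 = 1 + X)
(-35*(-61))*A(1, -10) = (-35*(-61))*(1 - 10) = 2135*(-9) = -19215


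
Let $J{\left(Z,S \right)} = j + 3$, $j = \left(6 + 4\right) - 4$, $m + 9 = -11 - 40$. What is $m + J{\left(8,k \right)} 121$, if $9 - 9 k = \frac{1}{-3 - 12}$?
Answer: $1029$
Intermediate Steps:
$k = \frac{136}{135}$ ($k = 1 - \frac{1}{9 \left(-3 - 12\right)} = 1 - \frac{1}{9 \left(-15\right)} = 1 - - \frac{1}{135} = 1 + \frac{1}{135} = \frac{136}{135} \approx 1.0074$)
$m = -60$ ($m = -9 - 51 = -60$)
$j = 6$ ($j = 10 - 4 = 6$)
$J{\left(Z,S \right)} = 9$ ($J{\left(Z,S \right)} = 6 + 3 = 9$)
$m + J{\left(8,k \right)} 121 = -60 + 9 \cdot 121 = -60 + 1089 = 1029$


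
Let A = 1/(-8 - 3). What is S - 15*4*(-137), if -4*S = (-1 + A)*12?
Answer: 90456/11 ≈ 8223.3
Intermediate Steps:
A = -1/11 (A = 1/(-11) = -1/11 ≈ -0.090909)
S = 36/11 (S = -(-1 - 1/11)*12/4 = -(-3)*12/11 = -1/4*(-144/11) = 36/11 ≈ 3.2727)
S - 15*4*(-137) = 36/11 - 15*4*(-137) = 36/11 - 60*(-137) = 36/11 + 8220 = 90456/11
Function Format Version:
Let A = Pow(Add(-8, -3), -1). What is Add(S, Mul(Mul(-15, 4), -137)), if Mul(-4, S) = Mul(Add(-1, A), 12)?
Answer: Rational(90456, 11) ≈ 8223.3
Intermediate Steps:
A = Rational(-1, 11) (A = Pow(-11, -1) = Rational(-1, 11) ≈ -0.090909)
S = Rational(36, 11) (S = Mul(Rational(-1, 4), Mul(Add(-1, Rational(-1, 11)), 12)) = Mul(Rational(-1, 4), Mul(Rational(-12, 11), 12)) = Mul(Rational(-1, 4), Rational(-144, 11)) = Rational(36, 11) ≈ 3.2727)
Add(S, Mul(Mul(-15, 4), -137)) = Add(Rational(36, 11), Mul(Mul(-15, 4), -137)) = Add(Rational(36, 11), Mul(-60, -137)) = Add(Rational(36, 11), 8220) = Rational(90456, 11)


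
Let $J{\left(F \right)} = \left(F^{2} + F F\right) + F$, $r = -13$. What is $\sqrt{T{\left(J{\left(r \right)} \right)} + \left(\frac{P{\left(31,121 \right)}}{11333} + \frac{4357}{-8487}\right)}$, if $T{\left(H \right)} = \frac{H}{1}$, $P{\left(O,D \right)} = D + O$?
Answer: $\frac{\sqrt{333557281344677642}}{32061057} \approx 18.014$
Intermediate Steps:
$J{\left(F \right)} = F + 2 F^{2}$ ($J{\left(F \right)} = \left(F^{2} + F^{2}\right) + F = 2 F^{2} + F = F + 2 F^{2}$)
$T{\left(H \right)} = H$ ($T{\left(H \right)} = H 1 = H$)
$\sqrt{T{\left(J{\left(r \right)} \right)} + \left(\frac{P{\left(31,121 \right)}}{11333} + \frac{4357}{-8487}\right)} = \sqrt{- 13 \left(1 + 2 \left(-13\right)\right) + \left(\frac{121 + 31}{11333} + \frac{4357}{-8487}\right)} = \sqrt{- 13 \left(1 - 26\right) + \left(152 \cdot \frac{1}{11333} + 4357 \left(- \frac{1}{8487}\right)\right)} = \sqrt{\left(-13\right) \left(-25\right) + \left(\frac{152}{11333} - \frac{4357}{8487}\right)} = \sqrt{325 - \frac{48087857}{96183171}} = \sqrt{\frac{31211442718}{96183171}} = \frac{\sqrt{333557281344677642}}{32061057}$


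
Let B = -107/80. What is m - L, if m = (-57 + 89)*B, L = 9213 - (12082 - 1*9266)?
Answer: -32199/5 ≈ -6439.8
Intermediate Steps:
B = -107/80 (B = -107*1/80 = -107/80 ≈ -1.3375)
L = 6397 (L = 9213 - (12082 - 9266) = 9213 - 1*2816 = 9213 - 2816 = 6397)
m = -214/5 (m = (-57 + 89)*(-107/80) = 32*(-107/80) = -214/5 ≈ -42.800)
m - L = -214/5 - 1*6397 = -214/5 - 6397 = -32199/5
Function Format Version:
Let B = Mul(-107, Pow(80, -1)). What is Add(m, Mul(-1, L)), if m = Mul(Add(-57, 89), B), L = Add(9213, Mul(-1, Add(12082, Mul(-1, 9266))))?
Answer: Rational(-32199, 5) ≈ -6439.8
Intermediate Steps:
B = Rational(-107, 80) (B = Mul(-107, Rational(1, 80)) = Rational(-107, 80) ≈ -1.3375)
L = 6397 (L = Add(9213, Mul(-1, Add(12082, -9266))) = Add(9213, Mul(-1, 2816)) = Add(9213, -2816) = 6397)
m = Rational(-214, 5) (m = Mul(Add(-57, 89), Rational(-107, 80)) = Mul(32, Rational(-107, 80)) = Rational(-214, 5) ≈ -42.800)
Add(m, Mul(-1, L)) = Add(Rational(-214, 5), Mul(-1, 6397)) = Add(Rational(-214, 5), -6397) = Rational(-32199, 5)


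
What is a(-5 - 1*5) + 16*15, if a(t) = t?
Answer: 230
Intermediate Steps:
a(-5 - 1*5) + 16*15 = (-5 - 1*5) + 16*15 = (-5 - 5) + 240 = -10 + 240 = 230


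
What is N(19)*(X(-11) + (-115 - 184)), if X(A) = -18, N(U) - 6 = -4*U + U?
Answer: 16167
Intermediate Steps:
N(U) = 6 - 3*U (N(U) = 6 + (-4*U + U) = 6 - 3*U)
N(19)*(X(-11) + (-115 - 184)) = (6 - 3*19)*(-18 + (-115 - 184)) = (6 - 57)*(-18 - 299) = -51*(-317) = 16167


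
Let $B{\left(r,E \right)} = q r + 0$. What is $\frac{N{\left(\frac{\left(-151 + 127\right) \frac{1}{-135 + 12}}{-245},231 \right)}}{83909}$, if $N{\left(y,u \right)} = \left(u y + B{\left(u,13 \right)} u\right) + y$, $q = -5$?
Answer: $- \frac{2680058081}{842865905} \approx -3.1797$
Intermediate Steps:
$B{\left(r,E \right)} = - 5 r$ ($B{\left(r,E \right)} = - 5 r + 0 = - 5 r$)
$N{\left(y,u \right)} = y - 5 u^{2} + u y$ ($N{\left(y,u \right)} = \left(u y + - 5 u u\right) + y = \left(u y - 5 u^{2}\right) + y = \left(- 5 u^{2} + u y\right) + y = y - 5 u^{2} + u y$)
$\frac{N{\left(\frac{\left(-151 + 127\right) \frac{1}{-135 + 12}}{-245},231 \right)}}{83909} = \frac{\frac{\left(-151 + 127\right) \frac{1}{-135 + 12}}{-245} - 5 \cdot 231^{2} + 231 \frac{\left(-151 + 127\right) \frac{1}{-135 + 12}}{-245}}{83909} = \left(- \frac{24}{-123} \left(- \frac{1}{245}\right) - 266805 + 231 - \frac{24}{-123} \left(- \frac{1}{245}\right)\right) \frac{1}{83909} = \left(\left(-24\right) \left(- \frac{1}{123}\right) \left(- \frac{1}{245}\right) - 266805 + 231 \left(-24\right) \left(- \frac{1}{123}\right) \left(- \frac{1}{245}\right)\right) \frac{1}{83909} = \left(\frac{8}{41} \left(- \frac{1}{245}\right) - 266805 + 231 \cdot \frac{8}{41} \left(- \frac{1}{245}\right)\right) \frac{1}{83909} = \left(- \frac{8}{10045} - 266805 + 231 \left(- \frac{8}{10045}\right)\right) \frac{1}{83909} = \left(- \frac{8}{10045} - 266805 - \frac{264}{1435}\right) \frac{1}{83909} = \left(- \frac{2680058081}{10045}\right) \frac{1}{83909} = - \frac{2680058081}{842865905}$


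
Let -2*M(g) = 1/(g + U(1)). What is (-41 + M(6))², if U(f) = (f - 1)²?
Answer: 243049/144 ≈ 1687.8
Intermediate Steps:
U(f) = (-1 + f)²
M(g) = -1/(2*g) (M(g) = -1/(2*(g + (-1 + 1)²)) = -1/(2*(g + 0²)) = -1/(2*(g + 0)) = -1/(2*g))
(-41 + M(6))² = (-41 - ½/6)² = (-41 - ½*⅙)² = (-41 - 1/12)² = (-493/12)² = 243049/144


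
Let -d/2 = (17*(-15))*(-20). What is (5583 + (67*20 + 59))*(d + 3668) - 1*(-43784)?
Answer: -45562640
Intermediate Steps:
d = -10200 (d = -2*17*(-15)*(-20) = -(-510)*(-20) = -2*5100 = -10200)
(5583 + (67*20 + 59))*(d + 3668) - 1*(-43784) = (5583 + (67*20 + 59))*(-10200 + 3668) - 1*(-43784) = (5583 + (1340 + 59))*(-6532) + 43784 = (5583 + 1399)*(-6532) + 43784 = 6982*(-6532) + 43784 = -45606424 + 43784 = -45562640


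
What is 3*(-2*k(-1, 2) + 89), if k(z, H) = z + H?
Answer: 261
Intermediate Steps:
k(z, H) = H + z
3*(-2*k(-1, 2) + 89) = 3*(-2*(2 - 1) + 89) = 3*(-2*1 + 89) = 3*(-2 + 89) = 3*87 = 261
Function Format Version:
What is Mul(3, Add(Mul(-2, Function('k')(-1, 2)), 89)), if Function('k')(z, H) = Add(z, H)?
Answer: 261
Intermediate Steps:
Function('k')(z, H) = Add(H, z)
Mul(3, Add(Mul(-2, Function('k')(-1, 2)), 89)) = Mul(3, Add(Mul(-2, Add(2, -1)), 89)) = Mul(3, Add(Mul(-2, 1), 89)) = Mul(3, Add(-2, 89)) = Mul(3, 87) = 261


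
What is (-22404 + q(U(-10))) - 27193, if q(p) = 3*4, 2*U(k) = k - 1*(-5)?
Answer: -49585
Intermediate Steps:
U(k) = 5/2 + k/2 (U(k) = (k - 1*(-5))/2 = (k + 5)/2 = (5 + k)/2 = 5/2 + k/2)
q(p) = 12
(-22404 + q(U(-10))) - 27193 = (-22404 + 12) - 27193 = -22392 - 27193 = -49585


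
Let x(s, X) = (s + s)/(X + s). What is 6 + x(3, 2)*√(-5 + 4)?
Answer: 6 + 6*I/5 ≈ 6.0 + 1.2*I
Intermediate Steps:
x(s, X) = 2*s/(X + s) (x(s, X) = (2*s)/(X + s) = 2*s/(X + s))
6 + x(3, 2)*√(-5 + 4) = 6 + (2*3/(2 + 3))*√(-5 + 4) = 6 + (2*3/5)*√(-1) = 6 + (2*3*(⅕))*I = 6 + 6*I/5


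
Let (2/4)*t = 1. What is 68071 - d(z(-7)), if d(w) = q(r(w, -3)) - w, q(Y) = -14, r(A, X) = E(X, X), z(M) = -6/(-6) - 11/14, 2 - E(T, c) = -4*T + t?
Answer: 953193/14 ≈ 68085.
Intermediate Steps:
t = 2 (t = 2*1 = 2)
E(T, c) = 4*T (E(T, c) = 2 - (-4*T + 2) = 2 - (2 - 4*T) = 2 + (-2 + 4*T) = 4*T)
z(M) = 3/14 (z(M) = -6*(-1/6) - 11*1/14 = 1 - 11/14 = 3/14)
r(A, X) = 4*X
d(w) = -14 - w
68071 - d(z(-7)) = 68071 - (-14 - 1*3/14) = 68071 - (-14 - 3/14) = 68071 - 1*(-199/14) = 68071 + 199/14 = 953193/14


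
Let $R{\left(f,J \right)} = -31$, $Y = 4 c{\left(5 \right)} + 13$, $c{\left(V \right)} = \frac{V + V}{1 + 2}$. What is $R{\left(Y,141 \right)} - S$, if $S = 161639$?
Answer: $-161670$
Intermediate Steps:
$c{\left(V \right)} = \frac{2 V}{3}$
$Y = \frac{79}{3}$ ($Y = 4 \cdot \frac{2}{3} \cdot 5 + 13 = 4 \cdot \frac{10}{3} + 13 = \frac{40}{3} + 13 = \frac{79}{3} \approx 26.333$)
$R{\left(Y,141 \right)} - S = -31 - 161639 = -161670$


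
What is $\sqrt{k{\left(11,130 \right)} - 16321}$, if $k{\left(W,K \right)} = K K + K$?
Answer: $\sqrt{709} \approx 26.627$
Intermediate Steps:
$k{\left(W,K \right)} = K + K^{2}$ ($k{\left(W,K \right)} = K^{2} + K = K + K^{2}$)
$\sqrt{k{\left(11,130 \right)} - 16321} = \sqrt{130 \left(1 + 130\right) - 16321} = \sqrt{130 \cdot 131 - 16321} = \sqrt{17030 - 16321} = \sqrt{709}$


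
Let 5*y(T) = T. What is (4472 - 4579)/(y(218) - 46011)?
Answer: 535/229837 ≈ 0.0023277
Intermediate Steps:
y(T) = T/5
(4472 - 4579)/(y(218) - 46011) = (4472 - 4579)/((1/5)*218 - 46011) = -107/(218/5 - 46011) = -107/(-229837/5) = -107*(-5/229837) = 535/229837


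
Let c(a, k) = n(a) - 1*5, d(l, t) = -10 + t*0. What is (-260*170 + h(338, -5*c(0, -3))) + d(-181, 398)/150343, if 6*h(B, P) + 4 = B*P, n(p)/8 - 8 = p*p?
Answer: -9143710927/150343 ≈ -60819.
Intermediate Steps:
n(p) = 64 + 8*p² (n(p) = 64 + 8*(p*p) = 64 + 8*p²)
d(l, t) = -10 (d(l, t) = -10 + 0 = -10)
c(a, k) = 59 + 8*a² (c(a, k) = (64 + 8*a²) - 1*5 = (64 + 8*a²) - 5 = 59 + 8*a²)
h(B, P) = -⅔ + B*P/6 (h(B, P) = -⅔ + (B*P)/6 = -⅔ + B*P/6)
(-260*170 + h(338, -5*c(0, -3))) + d(-181, 398)/150343 = (-260*170 + (-⅔ + (⅙)*338*(-5*(59 + 8*0²)))) - 10/150343 = (-44200 + (-⅔ + (⅙)*338*(-5*(59 + 8*0)))) - 10*1/150343 = (-44200 + (-⅔ + (⅙)*338*(-5*(59 + 0)))) - 10/150343 = (-44200 + (-⅔ + (⅙)*338*(-5*59))) - 10/150343 = (-44200 + (-⅔ + (⅙)*338*(-295))) - 10/150343 = (-44200 + (-⅔ - 49855/3)) - 10/150343 = (-44200 - 16619) - 10/150343 = -60819 - 10/150343 = -9143710927/150343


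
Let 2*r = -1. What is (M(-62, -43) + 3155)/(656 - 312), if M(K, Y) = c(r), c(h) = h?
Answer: 6309/688 ≈ 9.1701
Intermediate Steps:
r = -½ (r = (½)*(-1) = -½ ≈ -0.50000)
M(K, Y) = -½
(M(-62, -43) + 3155)/(656 - 312) = (-½ + 3155)/(656 - 312) = (6309/2)/344 = (6309/2)*(1/344) = 6309/688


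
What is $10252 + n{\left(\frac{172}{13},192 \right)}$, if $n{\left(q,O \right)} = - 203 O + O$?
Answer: $-28532$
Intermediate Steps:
$n{\left(q,O \right)} = - 202 O$
$10252 + n{\left(\frac{172}{13},192 \right)} = 10252 - 38784 = -28532$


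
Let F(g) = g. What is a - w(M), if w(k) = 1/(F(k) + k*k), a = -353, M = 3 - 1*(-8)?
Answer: -46597/132 ≈ -353.01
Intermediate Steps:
M = 11 (M = 3 + 8 = 11)
w(k) = 1/(k + k²) (w(k) = 1/(k + k*k) = 1/(k + k²))
a - w(M) = -353 - 1/(11*(1 + 11)) = -353 - 1/(11*12) = -353 - 1*1/132 = -353 - 1/132 = -46597/132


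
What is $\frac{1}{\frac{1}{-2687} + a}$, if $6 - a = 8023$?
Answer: $- \frac{2687}{21541680} \approx -0.00012473$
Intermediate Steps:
$a = -8017$ ($a = 6 - 8023 = -8017$)
$\frac{1}{\frac{1}{-2687} + a} = \frac{1}{\frac{1}{-2687} - 8017} = \frac{1}{- \frac{1}{2687} - 8017} = \frac{1}{- \frac{21541680}{2687}} = - \frac{2687}{21541680}$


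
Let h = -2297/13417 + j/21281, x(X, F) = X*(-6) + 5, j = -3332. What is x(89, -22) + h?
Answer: -151137464534/285527177 ≈ -529.33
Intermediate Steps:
x(X, F) = 5 - 6*X (x(X, F) = -6*X + 5 = 5 - 6*X)
h = -93587901/285527177 (h = -2297/13417 - 3332/21281 = -93587901/285527177 ≈ -0.32777)
x(89, -22) + h = (5 - 6*89) - 93587901/285527177 = (5 - 534) - 93587901/285527177 = -529 - 93587901/285527177 = -151137464534/285527177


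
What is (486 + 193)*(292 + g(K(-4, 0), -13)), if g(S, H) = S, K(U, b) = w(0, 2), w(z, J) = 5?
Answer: 201663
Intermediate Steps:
K(U, b) = 5
(486 + 193)*(292 + g(K(-4, 0), -13)) = (486 + 193)*(292 + 5) = 679*297 = 201663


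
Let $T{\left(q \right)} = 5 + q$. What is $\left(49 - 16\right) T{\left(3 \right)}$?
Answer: $264$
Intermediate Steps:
$\left(49 - 16\right) T{\left(3 \right)} = \left(49 - 16\right) \left(5 + 3\right) = 33 \cdot 8 = 264$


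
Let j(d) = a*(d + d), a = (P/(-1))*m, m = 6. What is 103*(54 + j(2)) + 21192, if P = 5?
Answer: 14394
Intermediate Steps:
a = -30 (a = (5/(-1))*6 = (5*(-1))*6 = -5*6 = -30)
j(d) = -60*d (j(d) = -30*(d + d) = -60*d)
103*(54 + j(2)) + 21192 = 103*(54 - 60*2) + 21192 = 103*(54 - 120) + 21192 = 103*(-66) + 21192 = -6798 + 21192 = 14394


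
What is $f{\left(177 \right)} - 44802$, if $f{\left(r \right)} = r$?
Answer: $-44625$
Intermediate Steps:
$f{\left(177 \right)} - 44802 = 177 - 44802 = -44625$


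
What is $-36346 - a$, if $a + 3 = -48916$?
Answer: $12573$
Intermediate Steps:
$a = -48919$ ($a = -3 - 48916 = -48919$)
$-36346 - a = -36346 - -48919 = -36346 + 48919 = 12573$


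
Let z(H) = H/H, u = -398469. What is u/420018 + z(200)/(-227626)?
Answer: -7558527051/7967251439 ≈ -0.94870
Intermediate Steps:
z(H) = 1
u/420018 + z(200)/(-227626) = -398469/420018 + 1/(-227626) = -398469*1/420018 + 1*(-1/227626) = -132823/140006 - 1/227626 = -7558527051/7967251439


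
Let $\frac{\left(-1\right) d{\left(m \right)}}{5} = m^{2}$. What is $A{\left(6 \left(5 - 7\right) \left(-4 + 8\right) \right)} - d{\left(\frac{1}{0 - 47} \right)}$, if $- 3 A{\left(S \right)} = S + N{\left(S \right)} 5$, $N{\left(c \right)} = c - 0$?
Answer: $\frac{212069}{2209} \approx 96.002$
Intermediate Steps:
$N{\left(c \right)} = c$ ($N{\left(c \right)} = c + 0 = c$)
$A{\left(S \right)} = - 2 S$ ($A{\left(S \right)} = - \frac{S + S 5}{3} = - \frac{S + 5 S}{3} = - \frac{6 S}{3} = - 2 S$)
$d{\left(m \right)} = - 5 m^{2}$
$A{\left(6 \left(5 - 7\right) \left(-4 + 8\right) \right)} - d{\left(\frac{1}{0 - 47} \right)} = - 2 \cdot 6 \left(5 - 7\right) \left(-4 + 8\right) - - 5 \left(\frac{1}{0 - 47}\right)^{2} = - 2 \cdot 6 \left(\left(-2\right) 4\right) - - 5 \left(\frac{1}{-47}\right)^{2} = - 2 \cdot 6 \left(-8\right) - - 5 \left(- \frac{1}{47}\right)^{2} = \left(-2\right) \left(-48\right) - \left(-5\right) \frac{1}{2209} = 96 - - \frac{5}{2209} = 96 + \frac{5}{2209} = \frac{212069}{2209}$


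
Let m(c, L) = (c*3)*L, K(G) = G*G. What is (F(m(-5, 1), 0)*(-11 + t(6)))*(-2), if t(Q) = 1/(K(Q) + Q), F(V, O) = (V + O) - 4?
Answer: -8759/21 ≈ -417.10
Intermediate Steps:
K(G) = G²
m(c, L) = 3*L*c (m(c, L) = (3*c)*L = 3*L*c)
F(V, O) = -4 + O + V (F(V, O) = (O + V) - 4 = -4 + O + V)
t(Q) = 1/(Q + Q²) (t(Q) = 1/(Q² + Q) = 1/(Q + Q²))
(F(m(-5, 1), 0)*(-11 + t(6)))*(-2) = ((-4 + 0 + 3*1*(-5))*(-11 + 1/(6*(1 + 6))))*(-2) = ((-4 + 0 - 15)*(-11 + (⅙)/7))*(-2) = -19*(-11 + (⅙)*(⅐))*(-2) = -19*(-11 + 1/42)*(-2) = -19*(-461/42)*(-2) = (8759/42)*(-2) = -8759/21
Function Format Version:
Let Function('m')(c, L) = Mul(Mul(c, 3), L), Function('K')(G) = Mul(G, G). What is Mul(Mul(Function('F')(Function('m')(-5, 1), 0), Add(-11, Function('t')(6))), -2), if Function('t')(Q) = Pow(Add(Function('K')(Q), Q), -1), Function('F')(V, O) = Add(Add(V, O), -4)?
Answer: Rational(-8759, 21) ≈ -417.10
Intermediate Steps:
Function('K')(G) = Pow(G, 2)
Function('m')(c, L) = Mul(3, L, c) (Function('m')(c, L) = Mul(Mul(3, c), L) = Mul(3, L, c))
Function('F')(V, O) = Add(-4, O, V) (Function('F')(V, O) = Add(Add(O, V), -4) = Add(-4, O, V))
Function('t')(Q) = Pow(Add(Q, Pow(Q, 2)), -1) (Function('t')(Q) = Pow(Add(Pow(Q, 2), Q), -1) = Pow(Add(Q, Pow(Q, 2)), -1))
Mul(Mul(Function('F')(Function('m')(-5, 1), 0), Add(-11, Function('t')(6))), -2) = Mul(Mul(Add(-4, 0, Mul(3, 1, -5)), Add(-11, Mul(Pow(6, -1), Pow(Add(1, 6), -1)))), -2) = Mul(Mul(Add(-4, 0, -15), Add(-11, Mul(Rational(1, 6), Pow(7, -1)))), -2) = Mul(Mul(-19, Add(-11, Mul(Rational(1, 6), Rational(1, 7)))), -2) = Mul(Mul(-19, Add(-11, Rational(1, 42))), -2) = Mul(Mul(-19, Rational(-461, 42)), -2) = Mul(Rational(8759, 42), -2) = Rational(-8759, 21)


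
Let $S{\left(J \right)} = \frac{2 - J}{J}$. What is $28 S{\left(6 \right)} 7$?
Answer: $- \frac{392}{3} \approx -130.67$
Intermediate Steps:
$S{\left(J \right)} = \frac{2 - J}{J}$
$28 S{\left(6 \right)} 7 = 28 \frac{2 - 6}{6} \cdot 7 = 28 \cdot \frac{1}{6} \left(-4\right) 7 = 28 \left(- \frac{2}{3}\right) 7 = \left(- \frac{56}{3}\right) 7 = - \frac{392}{3}$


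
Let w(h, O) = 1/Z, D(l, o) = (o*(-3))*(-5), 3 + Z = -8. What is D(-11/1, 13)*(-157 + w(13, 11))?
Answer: -336960/11 ≈ -30633.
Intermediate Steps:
Z = -11 (Z = -3 - 8 = -11)
D(l, o) = 15*o (D(l, o) = -3*o*(-5) = 15*o)
w(h, O) = -1/11 (w(h, O) = 1/(-11) = -1/11)
D(-11/1, 13)*(-157 + w(13, 11)) = (15*13)*(-157 - 1/11) = 195*(-1728/11) = -336960/11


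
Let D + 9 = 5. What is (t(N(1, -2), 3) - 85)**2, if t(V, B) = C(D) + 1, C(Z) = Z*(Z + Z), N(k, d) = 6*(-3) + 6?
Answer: 2704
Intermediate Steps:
D = -4 (D = -9 + 5 = -4)
N(k, d) = -12 (N(k, d) = -18 + 6 = -12)
C(Z) = 2*Z**2 (C(Z) = Z*(2*Z) = 2*Z**2)
t(V, B) = 33 (t(V, B) = 2*(-4)**2 + 1 = 2*16 + 1 = 32 + 1 = 33)
(t(N(1, -2), 3) - 85)**2 = (33 - 85)**2 = (-52)**2 = 2704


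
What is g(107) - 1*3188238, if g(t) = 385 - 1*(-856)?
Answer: -3186997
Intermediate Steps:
g(t) = 1241 (g(t) = 385 + 856 = 1241)
g(107) - 1*3188238 = 1241 - 1*3188238 = 1241 - 3188238 = -3186997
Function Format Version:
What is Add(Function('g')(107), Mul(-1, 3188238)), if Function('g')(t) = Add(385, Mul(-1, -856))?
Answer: -3186997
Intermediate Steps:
Function('g')(t) = 1241 (Function('g')(t) = Add(385, 856) = 1241)
Add(Function('g')(107), Mul(-1, 3188238)) = Add(1241, Mul(-1, 3188238)) = Add(1241, -3188238) = -3186997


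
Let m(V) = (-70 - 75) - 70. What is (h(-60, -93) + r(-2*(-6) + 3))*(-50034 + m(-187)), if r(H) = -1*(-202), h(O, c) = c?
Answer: -5477141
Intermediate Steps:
m(V) = -215 (m(V) = -145 - 70 = -215)
r(H) = 202
(h(-60, -93) + r(-2*(-6) + 3))*(-50034 + m(-187)) = (-93 + 202)*(-50034 - 215) = 109*(-50249) = -5477141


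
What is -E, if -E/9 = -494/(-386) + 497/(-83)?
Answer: -678780/16019 ≈ -42.373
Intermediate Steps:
E = 678780/16019 (E = -9*(-494/(-386) + 497/(-83)) = -9*(-494*(-1/386) + 497*(-1/83)) = -9*(247/193 - 497/83) = -9*(-75420/16019) = 678780/16019 ≈ 42.373)
-E = -1*678780/16019 = -678780/16019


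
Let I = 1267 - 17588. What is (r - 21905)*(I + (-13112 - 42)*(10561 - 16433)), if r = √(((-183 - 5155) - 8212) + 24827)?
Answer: -1691590997135 + 231671901*√1253 ≈ -1.6834e+12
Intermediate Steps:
r = 3*√1253 (r = √((-5338 - 8212) + 24827) = √(-13550 + 24827) = √11277 = 3*√1253 ≈ 106.19)
I = -16321
(r - 21905)*(I + (-13112 - 42)*(10561 - 16433)) = (3*√1253 - 21905)*(-16321 + (-13112 - 42)*(10561 - 16433)) = (-21905 + 3*√1253)*(-16321 - 13154*(-5872)) = (-21905 + 3*√1253)*(-16321 + 77240288) = (-21905 + 3*√1253)*77223967 = -1691590997135 + 231671901*√1253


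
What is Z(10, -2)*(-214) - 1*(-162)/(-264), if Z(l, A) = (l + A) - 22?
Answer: 131797/44 ≈ 2995.4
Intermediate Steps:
Z(l, A) = -22 + A + l (Z(l, A) = (A + l) - 22 = -22 + A + l)
Z(10, -2)*(-214) - 1*(-162)/(-264) = (-22 - 2 + 10)*(-214) - 1*(-162)/(-264) = -14*(-214) + 162*(-1/264) = 2996 - 27/44 = 131797/44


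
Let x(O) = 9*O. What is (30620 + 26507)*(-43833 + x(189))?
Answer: -2406874764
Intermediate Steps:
(30620 + 26507)*(-43833 + x(189)) = (30620 + 26507)*(-43833 + 9*189) = 57127*(-43833 + 1701) = 57127*(-42132) = -2406874764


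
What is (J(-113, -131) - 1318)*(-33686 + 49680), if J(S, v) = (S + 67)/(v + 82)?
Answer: -1032188784/49 ≈ -2.1065e+7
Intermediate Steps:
J(S, v) = (67 + S)/(82 + v)
(J(-113, -131) - 1318)*(-33686 + 49680) = ((67 - 113)/(82 - 131) - 1318)*(-33686 + 49680) = (-46/(-49) - 1318)*15994 = (-1/49*(-46) - 1318)*15994 = (46/49 - 1318)*15994 = -64536/49*15994 = -1032188784/49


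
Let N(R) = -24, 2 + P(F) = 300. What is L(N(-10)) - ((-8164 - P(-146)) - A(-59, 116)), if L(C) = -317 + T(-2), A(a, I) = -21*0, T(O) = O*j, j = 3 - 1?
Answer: 8141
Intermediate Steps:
j = 2
P(F) = 298 (P(F) = -2 + 300 = 298)
T(O) = 2*O (T(O) = O*2 = 2*O)
A(a, I) = 0
L(C) = -321 (L(C) = -317 + 2*(-2) = -317 - 4 = -321)
L(N(-10)) - ((-8164 - P(-146)) - A(-59, 116)) = -321 - ((-8164 - 1*298) - 1*0) = -321 - ((-8164 - 298) + 0) = -321 - (-8462 + 0) = -321 - 1*(-8462) = -321 + 8462 = 8141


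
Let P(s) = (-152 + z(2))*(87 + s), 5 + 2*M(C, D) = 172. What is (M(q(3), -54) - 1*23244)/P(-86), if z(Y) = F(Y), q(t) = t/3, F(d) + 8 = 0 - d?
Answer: 46321/324 ≈ 142.97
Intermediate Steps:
F(d) = -8 - d (F(d) = -8 + (0 - d) = -8 - d)
q(t) = t/3 (q(t) = t*(⅓) = t/3)
M(C, D) = 167/2 (M(C, D) = -5/2 + (½)*172 = -5/2 + 86 = 167/2)
z(Y) = -8 - Y
P(s) = -14094 - 162*s (P(s) = (-152 + (-8 - 1*2))*(87 + s) = (-152 + (-8 - 2))*(87 + s) = (-152 - 10)*(87 + s) = -162*(87 + s) = -14094 - 162*s)
(M(q(3), -54) - 1*23244)/P(-86) = (167/2 - 1*23244)/(-14094 - 162*(-86)) = (167/2 - 23244)/(-14094 + 13932) = -46321/2/(-162) = -46321/2*(-1/162) = 46321/324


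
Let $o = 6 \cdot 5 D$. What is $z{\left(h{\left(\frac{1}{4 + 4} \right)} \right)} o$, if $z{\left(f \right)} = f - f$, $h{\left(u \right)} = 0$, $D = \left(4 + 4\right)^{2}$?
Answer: $0$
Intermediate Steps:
$D = 64$ ($D = 8^{2} = 64$)
$o = 1920$ ($o = 6 \cdot 5 \cdot 64 = 30 \cdot 64 = 1920$)
$z{\left(f \right)} = 0$
$z{\left(h{\left(\frac{1}{4 + 4} \right)} \right)} o = 0 \cdot 1920 = 0$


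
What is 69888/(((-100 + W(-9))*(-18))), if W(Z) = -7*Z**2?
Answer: 11648/2001 ≈ 5.8211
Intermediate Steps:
69888/(((-100 + W(-9))*(-18))) = 69888/(((-100 - 7*(-9)**2)*(-18))) = 69888/(((-100 - 7*81)*(-18))) = 69888/(((-100 - 567)*(-18))) = 69888/((-667*(-18))) = 69888/12006 = 69888*(1/12006) = 11648/2001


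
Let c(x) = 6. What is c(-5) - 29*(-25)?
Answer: 731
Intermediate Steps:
c(-5) - 29*(-25) = 6 - 29*(-25) = 6 + 725 = 731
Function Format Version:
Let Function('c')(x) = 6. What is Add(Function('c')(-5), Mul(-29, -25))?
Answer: 731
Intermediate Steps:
Add(Function('c')(-5), Mul(-29, -25)) = Add(6, Mul(-29, -25)) = Add(6, 725) = 731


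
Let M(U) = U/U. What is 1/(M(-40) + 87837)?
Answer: 1/87838 ≈ 1.1385e-5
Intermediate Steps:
M(U) = 1
1/(M(-40) + 87837) = 1/(1 + 87837) = 1/87838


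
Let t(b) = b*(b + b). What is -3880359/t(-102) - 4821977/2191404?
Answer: -238993609207/1266631512 ≈ -188.68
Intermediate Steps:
t(b) = 2*b² (t(b) = b*(2*b) = 2*b²)
-3880359/t(-102) - 4821977/2191404 = -3880359/(2*(-102)²) - 4821977/2191404 = -3880359/(2*10404) - 4821977*1/2191404 = -3880359/20808 - 4821977/2191404 = -3880359*1/20808 - 4821977/2191404 = -431151/2312 - 4821977/2191404 = -238993609207/1266631512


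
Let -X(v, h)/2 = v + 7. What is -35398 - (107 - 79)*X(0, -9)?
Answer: -35006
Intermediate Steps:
X(v, h) = -14 - 2*v (X(v, h) = -2*(v + 7) = -2*(7 + v) = -14 - 2*v)
-35398 - (107 - 79)*X(0, -9) = -35398 - (107 - 79)*(-14 - 2*0) = -35398 - 28*(-14 + 0) = -35398 - 28*(-14) = -35398 - 1*(-392) = -35398 + 392 = -35006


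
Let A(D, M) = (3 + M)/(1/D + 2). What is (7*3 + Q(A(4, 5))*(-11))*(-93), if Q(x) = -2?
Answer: -3999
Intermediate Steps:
A(D, M) = (3 + M)/(2 + 1/D)
(7*3 + Q(A(4, 5))*(-11))*(-93) = (7*3 - 2*(-11))*(-93) = (21 + 22)*(-93) = 43*(-93) = -3999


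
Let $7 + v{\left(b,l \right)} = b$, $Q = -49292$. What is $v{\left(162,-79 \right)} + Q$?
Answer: $-49137$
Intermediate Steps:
$v{\left(b,l \right)} = -7 + b$
$v{\left(162,-79 \right)} + Q = \left(-7 + 162\right) - 49292 = 155 - 49292 = -49137$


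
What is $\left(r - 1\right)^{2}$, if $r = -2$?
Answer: $9$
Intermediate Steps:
$\left(r - 1\right)^{2} = \left(-2 - 1\right)^{2} = \left(-3\right)^{2} = 9$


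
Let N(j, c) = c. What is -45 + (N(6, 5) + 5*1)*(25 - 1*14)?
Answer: 65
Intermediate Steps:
-45 + (N(6, 5) + 5*1)*(25 - 1*14) = -45 + (5 + 5*1)*(25 - 1*14) = -45 + (5 + 5)*(25 - 14) = -45 + 10*11 = -45 + 110 = 65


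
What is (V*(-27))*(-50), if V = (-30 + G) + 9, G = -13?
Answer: -45900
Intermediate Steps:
V = -34 (V = (-30 - 13) + 9 = -43 + 9 = -34)
(V*(-27))*(-50) = -34*(-27)*(-50) = 918*(-50) = -45900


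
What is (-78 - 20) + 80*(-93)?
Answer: -7538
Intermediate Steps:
(-78 - 20) + 80*(-93) = -98 - 7440 = -7538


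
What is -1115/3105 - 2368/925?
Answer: -45319/15525 ≈ -2.9191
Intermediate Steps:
-1115/3105 - 2368/925 = -1115*1/3105 - 2368*1/925 = -223/621 - 64/25 = -45319/15525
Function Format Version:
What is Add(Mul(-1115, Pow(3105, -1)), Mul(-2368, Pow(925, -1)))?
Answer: Rational(-45319, 15525) ≈ -2.9191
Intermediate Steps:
Add(Mul(-1115, Pow(3105, -1)), Mul(-2368, Pow(925, -1))) = Add(Mul(-1115, Rational(1, 3105)), Mul(-2368, Rational(1, 925))) = Add(Rational(-223, 621), Rational(-64, 25)) = Rational(-45319, 15525)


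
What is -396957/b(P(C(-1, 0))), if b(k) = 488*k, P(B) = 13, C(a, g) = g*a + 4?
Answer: -396957/6344 ≈ -62.572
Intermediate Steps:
C(a, g) = 4 + a*g (C(a, g) = a*g + 4 = 4 + a*g)
-396957/b(P(C(-1, 0))) = -396957/(488*13) = -396957/6344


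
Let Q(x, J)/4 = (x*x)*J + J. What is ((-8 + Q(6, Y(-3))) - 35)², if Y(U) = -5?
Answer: 613089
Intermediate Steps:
Q(x, J) = 4*J + 4*J*x² (Q(x, J) = 4*((x*x)*J + J) = 4*(x²*J + J) = 4*(J*x² + J) = 4*(J + J*x²) = 4*J + 4*J*x²)
((-8 + Q(6, Y(-3))) - 35)² = ((-8 + 4*(-5)*(1 + 6²)) - 35)² = ((-8 + 4*(-5)*(1 + 36)) - 35)² = ((-8 + 4*(-5)*37) - 35)² = ((-8 - 740) - 35)² = (-748 - 35)² = (-783)² = 613089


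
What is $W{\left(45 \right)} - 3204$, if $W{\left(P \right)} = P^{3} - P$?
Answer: $87876$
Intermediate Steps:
$W{\left(45 \right)} - 3204 = \left(45^{3} - 45\right) - 3204 = \left(91125 - 45\right) - 3204 = 91080 - 3204 = 87876$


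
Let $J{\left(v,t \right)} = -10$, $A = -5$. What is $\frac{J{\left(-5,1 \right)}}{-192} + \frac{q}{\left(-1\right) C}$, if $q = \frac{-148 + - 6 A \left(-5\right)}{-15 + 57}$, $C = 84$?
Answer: $\frac{1927}{14112} \approx 0.13655$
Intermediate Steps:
$q = - \frac{149}{21}$ ($q = \frac{-148 + \left(-6\right) \left(-5\right) \left(-5\right)}{-15 + 57} = \frac{-148 + 30 \left(-5\right)}{42} = \left(-148 - 150\right) \frac{1}{42} = \left(-298\right) \frac{1}{42} = - \frac{149}{21} \approx -7.0952$)
$\frac{J{\left(-5,1 \right)}}{-192} + \frac{q}{\left(-1\right) C} = - \frac{10}{-192} - \frac{149}{21 \left(\left(-1\right) 84\right)} = \left(-10\right) \left(- \frac{1}{192}\right) - \frac{149}{21 \left(-84\right)} = \frac{5}{96} - - \frac{149}{1764} = \frac{5}{96} + \frac{149}{1764} = \frac{1927}{14112}$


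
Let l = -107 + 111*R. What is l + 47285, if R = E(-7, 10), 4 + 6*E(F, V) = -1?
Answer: 94171/2 ≈ 47086.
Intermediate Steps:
E(F, V) = -5/6 (E(F, V) = -2/3 + (1/6)*(-1) = -2/3 - 1/6 = -5/6)
R = -5/6 ≈ -0.83333
l = -399/2 (l = -107 + 111*(-5/6) = -107 - 185/2 = -399/2 ≈ -199.50)
l + 47285 = -399/2 + 47285 = 94171/2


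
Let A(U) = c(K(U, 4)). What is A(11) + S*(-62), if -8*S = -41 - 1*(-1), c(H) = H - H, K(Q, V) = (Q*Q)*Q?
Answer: -310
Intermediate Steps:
K(Q, V) = Q³ (K(Q, V) = Q²*Q = Q³)
c(H) = 0
A(U) = 0
S = 5 (S = -(-41 - 1*(-1))/8 = -(-41 + 1)/8 = -⅛*(-40) = 5)
A(11) + S*(-62) = 0 + 5*(-62) = 0 - 310 = -310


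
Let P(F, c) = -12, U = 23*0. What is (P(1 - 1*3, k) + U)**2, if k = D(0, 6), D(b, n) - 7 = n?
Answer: 144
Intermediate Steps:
U = 0
D(b, n) = 7 + n
k = 13 (k = 7 + 6 = 13)
(P(1 - 1*3, k) + U)**2 = (-12 + 0)**2 = (-12)**2 = 144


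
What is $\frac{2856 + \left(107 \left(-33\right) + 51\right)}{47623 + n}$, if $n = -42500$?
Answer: $- \frac{624}{5123} \approx -0.1218$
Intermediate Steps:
$\frac{2856 + \left(107 \left(-33\right) + 51\right)}{47623 + n} = \frac{2856 + \left(107 \left(-33\right) + 51\right)}{47623 - 42500} = \frac{2856 + \left(-3531 + 51\right)}{5123} = \left(2856 - 3480\right) \frac{1}{5123} = \left(-624\right) \frac{1}{5123} = - \frac{624}{5123}$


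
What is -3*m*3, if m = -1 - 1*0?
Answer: 9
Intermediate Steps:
m = -1 (m = -1 + 0 = -1)
-3*m*3 = -3*(-1)*3 = 3*3 = 9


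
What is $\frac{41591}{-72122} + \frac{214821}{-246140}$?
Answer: $- \frac{12865264451}{8876054540} \approx -1.4494$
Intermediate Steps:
$\frac{41591}{-72122} + \frac{214821}{-246140} = 41591 \left(- \frac{1}{72122}\right) + 214821 \left(- \frac{1}{246140}\right) = - \frac{41591}{72122} - \frac{214821}{246140} = - \frac{12865264451}{8876054540}$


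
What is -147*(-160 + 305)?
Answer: -21315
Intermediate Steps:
-147*(-160 + 305) = -147*145 = -21315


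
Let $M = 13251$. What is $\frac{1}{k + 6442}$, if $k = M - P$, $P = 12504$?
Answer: $\frac{1}{7189} \approx 0.0001391$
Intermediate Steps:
$k = 747$ ($k = 13251 - 12504 = 747$)
$\frac{1}{k + 6442} = \frac{1}{747 + 6442} = \frac{1}{7189}$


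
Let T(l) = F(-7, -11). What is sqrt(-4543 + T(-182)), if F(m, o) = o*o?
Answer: I*sqrt(4422) ≈ 66.498*I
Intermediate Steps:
F(m, o) = o**2
T(l) = 121 (T(l) = (-11)**2 = 121)
sqrt(-4543 + T(-182)) = sqrt(-4543 + 121) = sqrt(-4422) = I*sqrt(4422)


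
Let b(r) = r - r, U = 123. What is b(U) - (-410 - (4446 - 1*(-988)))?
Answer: 5844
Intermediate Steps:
b(r) = 0
b(U) - (-410 - (4446 - 1*(-988))) = 0 - (-410 - (4446 - 1*(-988))) = 0 - (-410 - (4446 + 988)) = 0 - (-410 - 1*5434) = 0 - (-410 - 5434) = 0 - 1*(-5844) = 0 + 5844 = 5844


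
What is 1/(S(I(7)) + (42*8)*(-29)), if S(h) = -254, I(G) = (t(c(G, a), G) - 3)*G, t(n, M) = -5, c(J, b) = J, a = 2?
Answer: -1/9998 ≈ -0.00010002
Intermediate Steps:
I(G) = -8*G (I(G) = (-5 - 3)*G = -8*G)
1/(S(I(7)) + (42*8)*(-29)) = 1/(-254 + (42*8)*(-29)) = 1/(-254 + 336*(-29)) = 1/(-254 - 9744) = 1/(-9998) = -1/9998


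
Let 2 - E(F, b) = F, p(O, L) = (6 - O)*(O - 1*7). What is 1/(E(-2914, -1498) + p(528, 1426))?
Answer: -1/269046 ≈ -3.7168e-6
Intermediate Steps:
p(O, L) = (-7 + O)*(6 - O) (p(O, L) = (6 - O)*(O - 7) = (6 - O)*(-7 + O) = (-7 + O)*(6 - O))
E(F, b) = 2 - F
1/(E(-2914, -1498) + p(528, 1426)) = 1/((2 - 1*(-2914)) + (-42 - 1*528² + 13*528)) = 1/((2 + 2914) + (-42 - 1*278784 + 6864)) = 1/(2916 + (-42 - 278784 + 6864)) = 1/(2916 - 271962) = 1/(-269046) = -1/269046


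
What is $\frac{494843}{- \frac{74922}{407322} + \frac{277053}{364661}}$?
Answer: $\frac{12250205295579801}{14254775104} \approx 8.5938 \cdot 10^{5}$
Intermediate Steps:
$\frac{494843}{- \frac{74922}{407322} + \frac{277053}{364661}} = \frac{494843}{\left(-74922\right) \frac{1}{407322} + 277053 \cdot \frac{1}{364661}} = \frac{494843}{- \frac{12487}{67887} + \frac{277053}{364661}} = \frac{494843}{\frac{14254775104}{24755741307}} = 494843 \cdot \frac{24755741307}{14254775104} = \frac{12250205295579801}{14254775104}$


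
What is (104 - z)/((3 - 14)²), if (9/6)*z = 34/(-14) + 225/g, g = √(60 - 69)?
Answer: 2218/2541 + 50*I/121 ≈ 0.87288 + 0.41322*I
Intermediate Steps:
g = 3*I (g = √(-9) = 3*I ≈ 3.0*I)
z = -34/21 - 50*I (z = 2*(34/(-14) + 225/((3*I)))/3 = 2*(34*(-1/14) + 225*(-I/3))/3 = 2*(-17/7 - 75*I)/3 = -34/21 - 50*I ≈ -1.619 - 50.0*I)
(104 - z)/((3 - 14)²) = (104 - (-34/21 - 50*I))/((3 - 14)²) = (104 + (34/21 + 50*I))/((-11)²) = (2218/21 + 50*I)/121 = (2218/21 + 50*I)*(1/121) = 2218/2541 + 50*I/121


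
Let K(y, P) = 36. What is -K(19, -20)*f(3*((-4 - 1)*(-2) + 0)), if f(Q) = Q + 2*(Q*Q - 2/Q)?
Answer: -329376/5 ≈ -65875.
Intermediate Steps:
f(Q) = Q - 4/Q + 2*Q² (f(Q) = Q + 2*(Q² - 2/Q) = Q + (-4/Q + 2*Q²) = Q - 4/Q + 2*Q²)
-K(19, -20)*f(3*((-4 - 1)*(-2) + 0)) = -36*(3*((-4 - 1)*(-2) + 0) - 4*1/(3*((-4 - 1)*(-2) + 0)) + 2*(3*((-4 - 1)*(-2) + 0))²) = -36*(3*(-5*(-2) + 0) - 4*1/(3*(-5*(-2) + 0)) + 2*(3*(-5*(-2) + 0))²) = -36*(3*(10 + 0) - 4*1/(3*(10 + 0)) + 2*(3*(10 + 0))²) = -36*(3*10 - 4/(3*10) + 2*(3*10)²) = -36*(30 - 4/30 + 2*30²) = -36*(30 - 4*1/30 + 2*900) = -36*(30 - 2/15 + 1800) = -36*27448/15 = -1*329376/5 = -329376/5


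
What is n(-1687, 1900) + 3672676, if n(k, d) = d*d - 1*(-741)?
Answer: 7283417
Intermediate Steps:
n(k, d) = 741 + d**2 (n(k, d) = d**2 + 741 = 741 + d**2)
n(-1687, 1900) + 3672676 = (741 + 1900**2) + 3672676 = (741 + 3610000) + 3672676 = 3610741 + 3672676 = 7283417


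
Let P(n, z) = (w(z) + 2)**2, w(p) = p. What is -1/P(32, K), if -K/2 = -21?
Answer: -1/1936 ≈ -0.00051653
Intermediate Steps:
K = 42 (K = -2*(-21) = 42)
P(n, z) = (2 + z)**2 (P(n, z) = (z + 2)**2 = (2 + z)**2)
-1/P(32, K) = -1/((2 + 42)**2) = -1/(44**2) = -1/1936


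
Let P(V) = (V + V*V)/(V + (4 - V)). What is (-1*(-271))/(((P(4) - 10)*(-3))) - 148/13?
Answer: 1303/195 ≈ 6.6821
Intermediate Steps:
P(V) = V/4 + V²/4 (P(V) = (V + V²)/4 = (V + V²)*(¼) = V/4 + V²/4)
(-1*(-271))/(((P(4) - 10)*(-3))) - 148/13 = (-1*(-271))/((((¼)*4*(1 + 4) - 10)*(-3))) - 148/13 = 271/((((¼)*4*5 - 10)*(-3))) - 148*1/13 = 271/(((5 - 10)*(-3))) - 148/13 = 271/((-5*(-3))) - 148/13 = 271/15 - 148/13 = 1303/195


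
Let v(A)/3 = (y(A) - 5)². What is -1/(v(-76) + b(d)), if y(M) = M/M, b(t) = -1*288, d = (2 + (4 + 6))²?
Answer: 1/240 ≈ 0.0041667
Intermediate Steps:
d = 144 (d = (2 + 10)² = 12² = 144)
b(t) = -288
y(M) = 1
v(A) = 48 (v(A) = 3*(1 - 5)² = 3*(-4)² = 3*16 = 48)
-1/(v(-76) + b(d)) = -1/(48 - 288) = -1/(-240) = -1*(-1/240) = 1/240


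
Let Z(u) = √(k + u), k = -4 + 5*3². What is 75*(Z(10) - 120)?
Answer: -9000 + 75*√51 ≈ -8464.4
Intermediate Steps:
k = 41 (k = -4 + 5*9 = -4 + 45 = 41)
Z(u) = √(41 + u)
75*(Z(10) - 120) = 75*(√(41 + 10) - 120) = 75*(√51 - 120) = 75*(-120 + √51) = -9000 + 75*√51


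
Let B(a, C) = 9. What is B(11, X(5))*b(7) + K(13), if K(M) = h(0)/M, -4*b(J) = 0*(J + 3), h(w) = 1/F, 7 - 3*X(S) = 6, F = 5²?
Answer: 1/325 ≈ 0.0030769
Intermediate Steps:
F = 25
X(S) = ⅓ (X(S) = 7/3 - ⅓*6 = 7/3 - 2 = ⅓)
h(w) = 1/25
b(J) = 0 (b(J) = -0*(J + 3) = -0*(3 + J) = -¼*0 = 0)
K(M) = 1/(25*M)
B(11, X(5))*b(7) + K(13) = 9*0 + (1/25)/13 = 0 + (1/25)*(1/13) = 0 + 1/325 = 1/325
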